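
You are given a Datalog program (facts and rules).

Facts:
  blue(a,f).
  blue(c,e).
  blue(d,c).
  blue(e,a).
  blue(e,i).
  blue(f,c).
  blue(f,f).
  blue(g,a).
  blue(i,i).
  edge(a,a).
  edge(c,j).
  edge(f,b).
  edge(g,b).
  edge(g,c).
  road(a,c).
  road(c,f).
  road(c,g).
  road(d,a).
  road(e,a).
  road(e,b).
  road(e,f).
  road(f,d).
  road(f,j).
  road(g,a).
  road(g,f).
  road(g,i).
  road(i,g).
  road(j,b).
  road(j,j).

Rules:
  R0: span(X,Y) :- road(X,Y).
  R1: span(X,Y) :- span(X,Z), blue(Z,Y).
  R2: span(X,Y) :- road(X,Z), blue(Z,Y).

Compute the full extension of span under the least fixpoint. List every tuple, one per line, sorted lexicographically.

span(a,a)
span(a,c)
span(a,e)
span(a,f)
span(a,i)
span(c,a)
span(c,c)
span(c,e)
span(c,f)
span(c,g)
span(c,i)
span(d,a)
span(d,c)
span(d,e)
span(d,f)
span(d,i)
span(e,a)
span(e,b)
span(e,c)
span(e,e)
span(e,f)
span(e,i)
span(f,a)
span(f,c)
span(f,d)
span(f,e)
span(f,f)
span(f,i)
span(f,j)
span(g,a)
span(g,c)
span(g,e)
span(g,f)
span(g,i)
span(i,a)
span(i,c)
span(i,e)
span(i,f)
span(i,g)
span(i,i)
span(j,b)
span(j,j)

round 1: derive span(a,c) via R0 from road(a,c)
round 1: derive span(c,f) via R0 from road(c,f)
round 1: derive span(c,g) via R0 from road(c,g)
round 1: derive span(d,a) via R0 from road(d,a)
round 1: derive span(e,a) via R0 from road(e,a)
round 1: derive span(e,b) via R0 from road(e,b)
round 1: derive span(e,f) via R0 from road(e,f)
round 1: derive span(f,d) via R0 from road(f,d)
round 1: derive span(f,j) via R0 from road(f,j)
round 1: derive span(g,a) via R0 from road(g,a)
round 1: derive span(g,f) via R0 from road(g,f)
round 1: derive span(g,i) via R0 from road(g,i)
round 1: derive span(i,g) via R0 from road(i,g)
round 1: derive span(j,b) via R0 from road(j,b)
round 1: derive span(j,j) via R0 from road(j,j)
round 1: derive span(a,e) via R2 from road(a,c), blue(c,e)
round 1: derive span(c,a) via R2 from road(c,g), blue(g,a)
round 1: derive span(c,c) via R2 from road(c,f), blue(f,c)
round 1: derive span(d,f) via R2 from road(d,a), blue(a,f)
round 1: derive span(e,c) via R2 from road(e,f), blue(f,c)
round 1: derive span(f,c) via R2 from road(f,d), blue(d,c)
round 1: derive span(g,c) via R2 from road(g,f), blue(f,c)
round 1: derive span(i,a) via R2 from road(i,g), blue(g,a)
round 2: derive span(a,a) via R1 from span(a,e), blue(e,a)
round 2: derive span(a,i) via R1 from span(a,e), blue(e,i)
round 2: derive span(c,e) via R1 from span(c,c), blue(c,e)
round 2: derive span(d,c) via R1 from span(d,f), blue(f,c)
round 2: derive span(e,e) via R1 from span(e,c), blue(c,e)
round 2: derive span(f,e) via R1 from span(f,c), blue(c,e)
round 2: derive span(g,e) via R1 from span(g,c), blue(c,e)
round 2: derive span(i,f) via R1 from span(i,a), blue(a,f)
round 3: derive span(a,f) via R1 from span(a,a), blue(a,f)
round 3: derive span(c,i) via R1 from span(c,e), blue(e,i)
round 3: derive span(d,e) via R1 from span(d,c), blue(c,e)
round 3: derive span(e,i) via R1 from span(e,e), blue(e,i)
round 3: derive span(f,a) via R1 from span(f,e), blue(e,a)
round 3: derive span(f,i) via R1 from span(f,e), blue(e,i)
round 3: derive span(i,c) via R1 from span(i,f), blue(f,c)
round 4: derive span(d,i) via R1 from span(d,e), blue(e,i)
round 4: derive span(f,f) via R1 from span(f,a), blue(a,f)
round 4: derive span(i,e) via R1 from span(i,c), blue(c,e)
round 5: derive span(i,i) via R1 from span(i,e), blue(e,i)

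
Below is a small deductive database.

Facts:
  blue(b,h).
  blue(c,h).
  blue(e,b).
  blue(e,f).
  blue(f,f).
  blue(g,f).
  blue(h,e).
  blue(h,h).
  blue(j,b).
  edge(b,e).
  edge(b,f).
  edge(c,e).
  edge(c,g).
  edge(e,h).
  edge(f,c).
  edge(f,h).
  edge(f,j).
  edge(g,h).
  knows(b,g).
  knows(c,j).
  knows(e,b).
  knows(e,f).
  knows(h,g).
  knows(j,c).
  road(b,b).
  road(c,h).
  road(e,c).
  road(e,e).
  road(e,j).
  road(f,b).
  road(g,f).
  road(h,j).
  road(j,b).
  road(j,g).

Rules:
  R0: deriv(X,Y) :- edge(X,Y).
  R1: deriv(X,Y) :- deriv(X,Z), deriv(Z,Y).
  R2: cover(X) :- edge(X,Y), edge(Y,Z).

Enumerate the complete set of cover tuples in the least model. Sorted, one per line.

round 1: derive cover(b) via R2 from edge(b,e), edge(e,h)
round 1: derive cover(c) via R2 from edge(c,e), edge(e,h)
round 1: derive cover(f) via R2 from edge(f,c), edge(c,e)

cover(b)
cover(c)
cover(f)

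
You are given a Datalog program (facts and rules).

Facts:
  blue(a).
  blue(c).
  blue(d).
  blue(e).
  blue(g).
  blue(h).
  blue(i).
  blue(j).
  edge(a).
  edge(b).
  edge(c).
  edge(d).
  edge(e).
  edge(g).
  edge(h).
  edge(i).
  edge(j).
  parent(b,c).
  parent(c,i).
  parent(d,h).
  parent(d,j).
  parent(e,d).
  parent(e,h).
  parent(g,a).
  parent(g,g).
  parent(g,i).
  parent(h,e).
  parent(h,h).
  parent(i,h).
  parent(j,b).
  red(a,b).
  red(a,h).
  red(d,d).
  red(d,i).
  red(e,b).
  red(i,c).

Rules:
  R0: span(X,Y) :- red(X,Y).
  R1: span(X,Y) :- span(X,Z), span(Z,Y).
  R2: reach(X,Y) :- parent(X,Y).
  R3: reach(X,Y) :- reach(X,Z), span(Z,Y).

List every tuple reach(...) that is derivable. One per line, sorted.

round 1: derive span(a,b) via R0 from red(a,b)
round 1: derive span(a,h) via R0 from red(a,h)
round 1: derive span(d,d) via R0 from red(d,d)
round 1: derive span(d,i) via R0 from red(d,i)
round 1: derive span(e,b) via R0 from red(e,b)
round 1: derive span(i,c) via R0 from red(i,c)
round 1: derive reach(b,c) via R2 from parent(b,c)
round 1: derive reach(c,i) via R2 from parent(c,i)
round 1: derive reach(d,h) via R2 from parent(d,h)
round 1: derive reach(d,j) via R2 from parent(d,j)
round 1: derive reach(e,d) via R2 from parent(e,d)
round 1: derive reach(e,h) via R2 from parent(e,h)
round 1: derive reach(g,a) via R2 from parent(g,a)
round 1: derive reach(g,g) via R2 from parent(g,g)
round 1: derive reach(g,i) via R2 from parent(g,i)
round 1: derive reach(h,e) via R2 from parent(h,e)
round 1: derive reach(h,h) via R2 from parent(h,h)
round 1: derive reach(i,h) via R2 from parent(i,h)
round 1: derive reach(j,b) via R2 from parent(j,b)
round 2: derive span(d,c) via R1 from span(d,i), span(i,c)
round 2: derive reach(c,c) via R3 from reach(c,i), span(i,c)
round 2: derive reach(e,i) via R3 from reach(e,d), span(d,i)
round 2: derive reach(g,b) via R3 from reach(g,a), span(a,b)
round 2: derive reach(g,c) via R3 from reach(g,i), span(i,c)
round 2: derive reach(g,h) via R3 from reach(g,a), span(a,h)
round 2: derive reach(h,b) via R3 from reach(h,e), span(e,b)
round 3: derive reach(e,c) via R3 from reach(e,d), span(d,c)

reach(b,c)
reach(c,c)
reach(c,i)
reach(d,h)
reach(d,j)
reach(e,c)
reach(e,d)
reach(e,h)
reach(e,i)
reach(g,a)
reach(g,b)
reach(g,c)
reach(g,g)
reach(g,h)
reach(g,i)
reach(h,b)
reach(h,e)
reach(h,h)
reach(i,h)
reach(j,b)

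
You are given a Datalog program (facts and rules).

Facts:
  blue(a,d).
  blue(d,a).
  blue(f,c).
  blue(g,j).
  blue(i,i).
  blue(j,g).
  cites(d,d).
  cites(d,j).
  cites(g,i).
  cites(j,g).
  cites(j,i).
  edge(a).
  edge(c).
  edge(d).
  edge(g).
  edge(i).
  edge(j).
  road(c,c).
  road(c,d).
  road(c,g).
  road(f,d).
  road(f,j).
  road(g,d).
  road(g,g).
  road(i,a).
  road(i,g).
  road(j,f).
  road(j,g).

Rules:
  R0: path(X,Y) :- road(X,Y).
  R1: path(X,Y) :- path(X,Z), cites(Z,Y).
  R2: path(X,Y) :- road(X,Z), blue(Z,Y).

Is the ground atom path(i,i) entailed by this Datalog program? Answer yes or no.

yes

round 1: derive path(c,c) via R0 from road(c,c)
round 1: derive path(c,d) via R0 from road(c,d)
round 1: derive path(c,g) via R0 from road(c,g)
round 1: derive path(f,d) via R0 from road(f,d)
round 1: derive path(f,j) via R0 from road(f,j)
round 1: derive path(g,d) via R0 from road(g,d)
round 1: derive path(g,g) via R0 from road(g,g)
round 1: derive path(i,a) via R0 from road(i,a)
round 1: derive path(i,g) via R0 from road(i,g)
round 1: derive path(j,f) via R0 from road(j,f)
round 1: derive path(j,g) via R0 from road(j,g)
round 1: derive path(c,a) via R2 from road(c,d), blue(d,a)
round 1: derive path(c,j) via R2 from road(c,g), blue(g,j)
round 1: derive path(f,a) via R2 from road(f,d), blue(d,a)
round 1: derive path(f,g) via R2 from road(f,j), blue(j,g)
round 1: derive path(g,a) via R2 from road(g,d), blue(d,a)
round 1: derive path(g,j) via R2 from road(g,g), blue(g,j)
round 1: derive path(i,d) via R2 from road(i,a), blue(a,d)
round 1: derive path(i,j) via R2 from road(i,g), blue(g,j)
round 1: derive path(j,c) via R2 from road(j,f), blue(f,c)
round 1: derive path(j,j) via R2 from road(j,g), blue(g,j)
round 2: derive path(c,i) via R1 from path(c,g), cites(g,i)
round 2: derive path(f,i) via R1 from path(f,g), cites(g,i)
round 2: derive path(g,i) via R1 from path(g,g), cites(g,i)
round 2: derive path(i,i) via R1 from path(i,g), cites(g,i)
round 2: derive path(j,i) via R1 from path(j,g), cites(g,i)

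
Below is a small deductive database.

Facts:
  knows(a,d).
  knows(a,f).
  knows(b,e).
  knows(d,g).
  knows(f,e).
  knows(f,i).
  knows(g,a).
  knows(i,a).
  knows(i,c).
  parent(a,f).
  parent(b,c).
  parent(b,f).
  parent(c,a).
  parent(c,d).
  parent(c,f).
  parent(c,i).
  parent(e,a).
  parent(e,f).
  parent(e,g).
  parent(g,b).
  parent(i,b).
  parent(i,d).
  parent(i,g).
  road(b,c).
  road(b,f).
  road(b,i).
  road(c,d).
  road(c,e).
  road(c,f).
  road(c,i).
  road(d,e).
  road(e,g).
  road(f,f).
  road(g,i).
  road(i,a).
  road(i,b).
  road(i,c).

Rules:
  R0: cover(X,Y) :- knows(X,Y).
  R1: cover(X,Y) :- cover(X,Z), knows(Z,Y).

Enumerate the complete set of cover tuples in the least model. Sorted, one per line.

round 1: derive cover(a,d) via R0 from knows(a,d)
round 1: derive cover(a,f) via R0 from knows(a,f)
round 1: derive cover(b,e) via R0 from knows(b,e)
round 1: derive cover(d,g) via R0 from knows(d,g)
round 1: derive cover(f,e) via R0 from knows(f,e)
round 1: derive cover(f,i) via R0 from knows(f,i)
round 1: derive cover(g,a) via R0 from knows(g,a)
round 1: derive cover(i,a) via R0 from knows(i,a)
round 1: derive cover(i,c) via R0 from knows(i,c)
round 2: derive cover(a,e) via R1 from cover(a,f), knows(f,e)
round 2: derive cover(a,g) via R1 from cover(a,d), knows(d,g)
round 2: derive cover(a,i) via R1 from cover(a,f), knows(f,i)
round 2: derive cover(d,a) via R1 from cover(d,g), knows(g,a)
round 2: derive cover(f,a) via R1 from cover(f,i), knows(i,a)
round 2: derive cover(f,c) via R1 from cover(f,i), knows(i,c)
round 2: derive cover(g,d) via R1 from cover(g,a), knows(a,d)
round 2: derive cover(g,f) via R1 from cover(g,a), knows(a,f)
round 2: derive cover(i,d) via R1 from cover(i,a), knows(a,d)
round 2: derive cover(i,f) via R1 from cover(i,a), knows(a,f)
round 3: derive cover(a,a) via R1 from cover(a,g), knows(g,a)
round 3: derive cover(a,c) via R1 from cover(a,i), knows(i,c)
round 3: derive cover(d,d) via R1 from cover(d,a), knows(a,d)
round 3: derive cover(d,f) via R1 from cover(d,a), knows(a,f)
round 3: derive cover(f,d) via R1 from cover(f,a), knows(a,d)
round 3: derive cover(f,f) via R1 from cover(f,a), knows(a,f)
round 3: derive cover(g,e) via R1 from cover(g,f), knows(f,e)
round 3: derive cover(g,g) via R1 from cover(g,d), knows(d,g)
round 3: derive cover(g,i) via R1 from cover(g,f), knows(f,i)
round 3: derive cover(i,e) via R1 from cover(i,f), knows(f,e)
round 3: derive cover(i,g) via R1 from cover(i,d), knows(d,g)
round 3: derive cover(i,i) via R1 from cover(i,f), knows(f,i)
round 4: derive cover(d,e) via R1 from cover(d,f), knows(f,e)
round 4: derive cover(d,i) via R1 from cover(d,f), knows(f,i)
round 4: derive cover(f,g) via R1 from cover(f,d), knows(d,g)
round 4: derive cover(g,c) via R1 from cover(g,i), knows(i,c)
round 5: derive cover(d,c) via R1 from cover(d,i), knows(i,c)

cover(a,a)
cover(a,c)
cover(a,d)
cover(a,e)
cover(a,f)
cover(a,g)
cover(a,i)
cover(b,e)
cover(d,a)
cover(d,c)
cover(d,d)
cover(d,e)
cover(d,f)
cover(d,g)
cover(d,i)
cover(f,a)
cover(f,c)
cover(f,d)
cover(f,e)
cover(f,f)
cover(f,g)
cover(f,i)
cover(g,a)
cover(g,c)
cover(g,d)
cover(g,e)
cover(g,f)
cover(g,g)
cover(g,i)
cover(i,a)
cover(i,c)
cover(i,d)
cover(i,e)
cover(i,f)
cover(i,g)
cover(i,i)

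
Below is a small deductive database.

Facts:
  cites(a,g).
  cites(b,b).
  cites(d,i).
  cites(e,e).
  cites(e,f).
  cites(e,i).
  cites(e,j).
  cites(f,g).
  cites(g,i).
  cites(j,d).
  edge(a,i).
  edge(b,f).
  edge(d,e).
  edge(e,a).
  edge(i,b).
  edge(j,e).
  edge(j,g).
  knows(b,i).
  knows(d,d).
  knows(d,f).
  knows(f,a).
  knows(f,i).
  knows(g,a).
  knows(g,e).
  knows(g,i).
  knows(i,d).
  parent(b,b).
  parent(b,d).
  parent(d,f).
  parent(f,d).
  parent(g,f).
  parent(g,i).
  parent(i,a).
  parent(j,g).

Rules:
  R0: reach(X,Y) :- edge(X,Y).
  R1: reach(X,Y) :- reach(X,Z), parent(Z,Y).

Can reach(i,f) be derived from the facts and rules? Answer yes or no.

yes

round 1: derive reach(a,i) via R0 from edge(a,i)
round 1: derive reach(b,f) via R0 from edge(b,f)
round 1: derive reach(d,e) via R0 from edge(d,e)
round 1: derive reach(e,a) via R0 from edge(e,a)
round 1: derive reach(i,b) via R0 from edge(i,b)
round 1: derive reach(j,e) via R0 from edge(j,e)
round 1: derive reach(j,g) via R0 from edge(j,g)
round 2: derive reach(a,a) via R1 from reach(a,i), parent(i,a)
round 2: derive reach(b,d) via R1 from reach(b,f), parent(f,d)
round 2: derive reach(i,d) via R1 from reach(i,b), parent(b,d)
round 2: derive reach(j,f) via R1 from reach(j,g), parent(g,f)
round 2: derive reach(j,i) via R1 from reach(j,g), parent(g,i)
round 3: derive reach(i,f) via R1 from reach(i,d), parent(d,f)
round 3: derive reach(j,a) via R1 from reach(j,i), parent(i,a)
round 3: derive reach(j,d) via R1 from reach(j,f), parent(f,d)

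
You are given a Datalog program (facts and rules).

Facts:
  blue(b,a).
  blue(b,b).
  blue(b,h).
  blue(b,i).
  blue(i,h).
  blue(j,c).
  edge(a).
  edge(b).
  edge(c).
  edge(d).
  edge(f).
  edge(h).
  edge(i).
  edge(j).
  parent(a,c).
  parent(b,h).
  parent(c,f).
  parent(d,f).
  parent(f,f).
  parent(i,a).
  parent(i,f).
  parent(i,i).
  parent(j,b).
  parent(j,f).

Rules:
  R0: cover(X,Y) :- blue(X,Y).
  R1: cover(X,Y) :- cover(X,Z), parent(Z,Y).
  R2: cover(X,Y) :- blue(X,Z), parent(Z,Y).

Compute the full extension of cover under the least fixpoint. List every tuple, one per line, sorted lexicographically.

round 1: derive cover(b,a) via R0 from blue(b,a)
round 1: derive cover(b,b) via R0 from blue(b,b)
round 1: derive cover(b,h) via R0 from blue(b,h)
round 1: derive cover(b,i) via R0 from blue(b,i)
round 1: derive cover(i,h) via R0 from blue(i,h)
round 1: derive cover(j,c) via R0 from blue(j,c)
round 1: derive cover(b,c) via R2 from blue(b,a), parent(a,c)
round 1: derive cover(b,f) via R2 from blue(b,i), parent(i,f)
round 1: derive cover(j,f) via R2 from blue(j,c), parent(c,f)

cover(b,a)
cover(b,b)
cover(b,c)
cover(b,f)
cover(b,h)
cover(b,i)
cover(i,h)
cover(j,c)
cover(j,f)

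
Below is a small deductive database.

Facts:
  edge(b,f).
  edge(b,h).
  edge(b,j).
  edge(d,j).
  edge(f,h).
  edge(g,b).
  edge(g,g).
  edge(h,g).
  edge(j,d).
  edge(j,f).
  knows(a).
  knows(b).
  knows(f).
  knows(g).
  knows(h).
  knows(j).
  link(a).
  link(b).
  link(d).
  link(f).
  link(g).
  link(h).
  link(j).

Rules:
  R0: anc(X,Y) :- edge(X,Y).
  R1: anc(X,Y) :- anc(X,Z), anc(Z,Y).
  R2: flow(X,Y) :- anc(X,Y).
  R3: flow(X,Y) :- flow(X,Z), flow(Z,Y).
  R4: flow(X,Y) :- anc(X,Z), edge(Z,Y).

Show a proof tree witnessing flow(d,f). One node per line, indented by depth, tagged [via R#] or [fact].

round 1: derive anc(b,f) via R0 from edge(b,f)
round 1: derive anc(b,h) via R0 from edge(b,h)
round 1: derive anc(b,j) via R0 from edge(b,j)
round 1: derive anc(d,j) via R0 from edge(d,j)
round 1: derive anc(f,h) via R0 from edge(f,h)
round 1: derive anc(g,b) via R0 from edge(g,b)
round 1: derive anc(g,g) via R0 from edge(g,g)
round 1: derive anc(h,g) via R0 from edge(h,g)
round 1: derive anc(j,d) via R0 from edge(j,d)
round 1: derive anc(j,f) via R0 from edge(j,f)
round 2: derive anc(b,d) via R1 from anc(b,j), anc(j,d)
round 2: derive anc(b,g) via R1 from anc(b,h), anc(h,g)
round 2: derive anc(d,d) via R1 from anc(d,j), anc(j,d)
round 2: derive anc(d,f) via R1 from anc(d,j), anc(j,f)
round 2: derive anc(f,g) via R1 from anc(f,h), anc(h,g)
round 2: derive anc(g,f) via R1 from anc(g,b), anc(b,f)
round 2: derive anc(g,h) via R1 from anc(g,b), anc(b,h)
round 2: derive anc(g,j) via R1 from anc(g,b), anc(b,j)
round 2: derive anc(h,b) via R1 from anc(h,g), anc(g,b)
round 2: derive anc(j,h) via R1 from anc(j,f), anc(f,h)
round 2: derive anc(j,j) via R1 from anc(j,d), anc(d,j)
round 2: derive flow(b,f) via R2 from anc(b,f)
round 2: derive flow(b,h) via R2 from anc(b,h)
round 2: derive flow(b,j) via R2 from anc(b,j)
round 2: derive flow(d,j) via R2 from anc(d,j)
round 2: derive flow(f,h) via R2 from anc(f,h)
round 2: derive flow(g,b) via R2 from anc(g,b)
round 2: derive flow(g,g) via R2 from anc(g,g)
round 2: derive flow(h,g) via R2 from anc(h,g)
round 2: derive flow(j,d) via R2 from anc(j,d)
round 2: derive flow(j,f) via R2 from anc(j,f)
round 2: derive flow(b,d) via R4 from anc(b,j), edge(j,d)
round 2: derive flow(b,g) via R4 from anc(b,h), edge(h,g)
round 2: derive flow(d,d) via R4 from anc(d,j), edge(j,d)
round 2: derive flow(d,f) via R4 from anc(d,j), edge(j,f)
round 2: derive flow(f,g) via R4 from anc(f,h), edge(h,g)
round 2: derive flow(g,f) via R4 from anc(g,b), edge(b,f)
round 2: derive flow(g,h) via R4 from anc(g,b), edge(b,h)
round 2: derive flow(g,j) via R4 from anc(g,b), edge(b,j)
round 2: derive flow(h,b) via R4 from anc(h,g), edge(g,b)
round 2: derive flow(j,h) via R4 from anc(j,f), edge(f,h)
round 2: derive flow(j,j) via R4 from anc(j,d), edge(d,j)
round 3: derive anc(b,b) via R1 from anc(b,g), anc(g,b)
round 3: derive anc(d,g) via R1 from anc(d,f), anc(f,g)
round 3: derive anc(d,h) via R1 from anc(d,f), anc(f,h)
round 3: derive anc(f,b) via R1 from anc(f,g), anc(g,b)
round 3: derive anc(f,f) via R1 from anc(f,g), anc(g,f)
round 3: derive anc(f,j) via R1 from anc(f,g), anc(g,j)
round 3: derive anc(g,d) via R1 from anc(g,b), anc(b,d)
round 3: derive anc(h,d) via R1 from anc(h,b), anc(b,d)
round 3: derive anc(h,f) via R1 from anc(h,b), anc(b,f)
round 3: derive anc(h,h) via R1 from anc(h,b), anc(b,h)
round 3: derive anc(h,j) via R1 from anc(h,b), anc(b,j)
round 3: derive anc(j,b) via R1 from anc(j,h), anc(h,b)
round 3: derive anc(j,g) via R1 from anc(j,f), anc(f,g)
round 3: derive flow(b,b) via R3 from flow(b,g), flow(g,b)
round 3: derive flow(d,g) via R3 from flow(d,f), flow(f,g)
round 3: derive flow(d,h) via R3 from flow(d,f), flow(f,h)
round 3: derive flow(f,b) via R3 from flow(f,g), flow(g,b)
round 3: derive flow(f,f) via R3 from flow(f,g), flow(g,f)
round 3: derive flow(f,j) via R3 from flow(f,g), flow(g,j)
round 3: derive flow(g,d) via R3 from flow(g,b), flow(b,d)
round 3: derive flow(h,d) via R3 from flow(h,b), flow(b,d)
round 3: derive flow(h,f) via R3 from flow(h,b), flow(b,f)
round 3: derive flow(h,h) via R3 from flow(h,b), flow(b,h)
round 3: derive flow(h,j) via R3 from flow(h,b), flow(b,j)
round 3: derive flow(j,b) via R3 from flow(j,h), flow(h,b)
round 3: derive flow(j,g) via R3 from flow(j,f), flow(f,g)
round 4: derive anc(d,b) via R1 from anc(d,f), anc(f,b)
round 4: derive anc(f,d) via R1 from anc(f,b), anc(b,d)
round 4: derive flow(d,b) via R3 from flow(d,f), flow(f,b)
round 4: derive flow(f,d) via R3 from flow(f,b), flow(b,d)

flow(d,f)  [via R4]
  anc(d,j)  [via R0]
    edge(d,j)  [fact]
  edge(j,f)  [fact]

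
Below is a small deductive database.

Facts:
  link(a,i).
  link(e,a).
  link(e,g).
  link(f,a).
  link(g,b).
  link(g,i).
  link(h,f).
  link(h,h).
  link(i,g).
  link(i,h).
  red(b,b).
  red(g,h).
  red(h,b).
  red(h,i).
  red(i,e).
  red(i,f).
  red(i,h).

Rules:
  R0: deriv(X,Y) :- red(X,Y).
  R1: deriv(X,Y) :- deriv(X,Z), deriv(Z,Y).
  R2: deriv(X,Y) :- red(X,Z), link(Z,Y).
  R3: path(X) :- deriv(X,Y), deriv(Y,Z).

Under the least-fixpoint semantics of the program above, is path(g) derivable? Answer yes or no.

round 1: derive deriv(b,b) via R0 from red(b,b)
round 1: derive deriv(g,h) via R0 from red(g,h)
round 1: derive deriv(h,b) via R0 from red(h,b)
round 1: derive deriv(h,i) via R0 from red(h,i)
round 1: derive deriv(i,e) via R0 from red(i,e)
round 1: derive deriv(i,f) via R0 from red(i,f)
round 1: derive deriv(i,h) via R0 from red(i,h)
round 1: derive deriv(g,f) via R2 from red(g,h), link(h,f)
round 1: derive deriv(h,g) via R2 from red(h,i), link(i,g)
round 1: derive deriv(h,h) via R2 from red(h,i), link(i,h)
round 1: derive deriv(i,a) via R2 from red(i,e), link(e,a)
round 1: derive deriv(i,g) via R2 from red(i,e), link(e,g)
round 2: derive deriv(g,b) via R1 from deriv(g,h), deriv(h,b)
round 2: derive deriv(g,g) via R1 from deriv(g,h), deriv(h,g)
round 2: derive deriv(g,i) via R1 from deriv(g,h), deriv(h,i)
round 2: derive deriv(h,a) via R1 from deriv(h,i), deriv(i,a)
round 2: derive deriv(h,e) via R1 from deriv(h,i), deriv(i,e)
round 2: derive deriv(h,f) via R1 from deriv(h,g), deriv(g,f)
round 2: derive deriv(i,b) via R1 from deriv(i,h), deriv(h,b)
round 2: derive deriv(i,i) via R1 from deriv(i,h), deriv(h,i)
round 2: derive path(b) via R3 from deriv(b,b), deriv(b,b)
round 2: derive path(g) via R3 from deriv(g,h), deriv(h,b)
round 2: derive path(h) via R3 from deriv(h,b), deriv(b,b)
round 2: derive path(i) via R3 from deriv(i,g), deriv(g,f)
round 3: derive deriv(g,a) via R1 from deriv(g,h), deriv(h,a)
round 3: derive deriv(g,e) via R1 from deriv(g,h), deriv(h,e)

yes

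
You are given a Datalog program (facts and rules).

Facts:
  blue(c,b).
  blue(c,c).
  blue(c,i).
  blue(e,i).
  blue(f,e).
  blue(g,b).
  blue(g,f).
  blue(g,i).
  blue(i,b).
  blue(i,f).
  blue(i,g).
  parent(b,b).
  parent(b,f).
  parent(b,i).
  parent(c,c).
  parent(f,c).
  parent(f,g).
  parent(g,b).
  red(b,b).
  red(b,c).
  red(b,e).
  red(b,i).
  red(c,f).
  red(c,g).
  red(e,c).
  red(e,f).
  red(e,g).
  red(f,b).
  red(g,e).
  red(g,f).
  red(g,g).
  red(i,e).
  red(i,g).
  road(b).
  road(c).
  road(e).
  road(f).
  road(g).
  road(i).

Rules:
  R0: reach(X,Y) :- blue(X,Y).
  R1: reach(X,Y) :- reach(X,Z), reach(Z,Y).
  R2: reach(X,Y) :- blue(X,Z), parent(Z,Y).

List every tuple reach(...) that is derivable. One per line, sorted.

round 1: derive reach(c,b) via R0 from blue(c,b)
round 1: derive reach(c,c) via R0 from blue(c,c)
round 1: derive reach(c,i) via R0 from blue(c,i)
round 1: derive reach(e,i) via R0 from blue(e,i)
round 1: derive reach(f,e) via R0 from blue(f,e)
round 1: derive reach(g,b) via R0 from blue(g,b)
round 1: derive reach(g,f) via R0 from blue(g,f)
round 1: derive reach(g,i) via R0 from blue(g,i)
round 1: derive reach(i,b) via R0 from blue(i,b)
round 1: derive reach(i,f) via R0 from blue(i,f)
round 1: derive reach(i,g) via R0 from blue(i,g)
round 1: derive reach(c,f) via R2 from blue(c,b), parent(b,f)
round 1: derive reach(g,c) via R2 from blue(g,f), parent(f,c)
round 1: derive reach(g,g) via R2 from blue(g,f), parent(f,g)
round 1: derive reach(i,c) via R2 from blue(i,f), parent(f,c)
round 1: derive reach(i,i) via R2 from blue(i,b), parent(b,i)
round 2: derive reach(c,e) via R1 from reach(c,f), reach(f,e)
round 2: derive reach(c,g) via R1 from reach(c,i), reach(i,g)
round 2: derive reach(e,b) via R1 from reach(e,i), reach(i,b)
round 2: derive reach(e,c) via R1 from reach(e,i), reach(i,c)
round 2: derive reach(e,f) via R1 from reach(e,i), reach(i,f)
round 2: derive reach(e,g) via R1 from reach(e,i), reach(i,g)
round 2: derive reach(f,i) via R1 from reach(f,e), reach(e,i)
round 2: derive reach(g,e) via R1 from reach(g,f), reach(f,e)
round 2: derive reach(i,e) via R1 from reach(i,f), reach(f,e)
round 3: derive reach(e,e) via R1 from reach(e,c), reach(c,e)
round 3: derive reach(f,b) via R1 from reach(f,e), reach(e,b)
round 3: derive reach(f,c) via R1 from reach(f,e), reach(e,c)
round 3: derive reach(f,f) via R1 from reach(f,e), reach(e,f)
round 3: derive reach(f,g) via R1 from reach(f,e), reach(e,g)

reach(c,b)
reach(c,c)
reach(c,e)
reach(c,f)
reach(c,g)
reach(c,i)
reach(e,b)
reach(e,c)
reach(e,e)
reach(e,f)
reach(e,g)
reach(e,i)
reach(f,b)
reach(f,c)
reach(f,e)
reach(f,f)
reach(f,g)
reach(f,i)
reach(g,b)
reach(g,c)
reach(g,e)
reach(g,f)
reach(g,g)
reach(g,i)
reach(i,b)
reach(i,c)
reach(i,e)
reach(i,f)
reach(i,g)
reach(i,i)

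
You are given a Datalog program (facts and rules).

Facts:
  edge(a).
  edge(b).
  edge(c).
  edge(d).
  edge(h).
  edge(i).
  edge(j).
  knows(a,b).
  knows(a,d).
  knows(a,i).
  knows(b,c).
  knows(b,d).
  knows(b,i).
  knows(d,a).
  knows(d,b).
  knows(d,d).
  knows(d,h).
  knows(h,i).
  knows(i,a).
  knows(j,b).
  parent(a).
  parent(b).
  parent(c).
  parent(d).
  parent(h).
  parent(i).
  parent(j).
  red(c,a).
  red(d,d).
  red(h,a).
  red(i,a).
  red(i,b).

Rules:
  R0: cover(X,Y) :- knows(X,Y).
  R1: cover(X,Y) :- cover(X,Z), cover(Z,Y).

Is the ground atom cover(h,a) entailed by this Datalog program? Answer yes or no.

round 1: derive cover(a,b) via R0 from knows(a,b)
round 1: derive cover(a,d) via R0 from knows(a,d)
round 1: derive cover(a,i) via R0 from knows(a,i)
round 1: derive cover(b,c) via R0 from knows(b,c)
round 1: derive cover(b,d) via R0 from knows(b,d)
round 1: derive cover(b,i) via R0 from knows(b,i)
round 1: derive cover(d,a) via R0 from knows(d,a)
round 1: derive cover(d,b) via R0 from knows(d,b)
round 1: derive cover(d,d) via R0 from knows(d,d)
round 1: derive cover(d,h) via R0 from knows(d,h)
round 1: derive cover(h,i) via R0 from knows(h,i)
round 1: derive cover(i,a) via R0 from knows(i,a)
round 1: derive cover(j,b) via R0 from knows(j,b)
round 2: derive cover(a,a) via R1 from cover(a,d), cover(d,a)
round 2: derive cover(a,c) via R1 from cover(a,b), cover(b,c)
round 2: derive cover(a,h) via R1 from cover(a,d), cover(d,h)
round 2: derive cover(b,a) via R1 from cover(b,d), cover(d,a)
round 2: derive cover(b,b) via R1 from cover(b,d), cover(d,b)
round 2: derive cover(b,h) via R1 from cover(b,d), cover(d,h)
round 2: derive cover(d,c) via R1 from cover(d,b), cover(b,c)
round 2: derive cover(d,i) via R1 from cover(d,a), cover(a,i)
round 2: derive cover(h,a) via R1 from cover(h,i), cover(i,a)
round 2: derive cover(i,b) via R1 from cover(i,a), cover(a,b)
round 2: derive cover(i,d) via R1 from cover(i,a), cover(a,d)
round 2: derive cover(i,i) via R1 from cover(i,a), cover(a,i)
round 2: derive cover(j,c) via R1 from cover(j,b), cover(b,c)
round 2: derive cover(j,d) via R1 from cover(j,b), cover(b,d)
round 2: derive cover(j,i) via R1 from cover(j,b), cover(b,i)
round 3: derive cover(h,b) via R1 from cover(h,a), cover(a,b)
round 3: derive cover(h,c) via R1 from cover(h,a), cover(a,c)
round 3: derive cover(h,d) via R1 from cover(h,a), cover(a,d)
round 3: derive cover(h,h) via R1 from cover(h,a), cover(a,h)
round 3: derive cover(i,c) via R1 from cover(i,a), cover(a,c)
round 3: derive cover(i,h) via R1 from cover(i,a), cover(a,h)
round 3: derive cover(j,a) via R1 from cover(j,b), cover(b,a)
round 3: derive cover(j,h) via R1 from cover(j,b), cover(b,h)

yes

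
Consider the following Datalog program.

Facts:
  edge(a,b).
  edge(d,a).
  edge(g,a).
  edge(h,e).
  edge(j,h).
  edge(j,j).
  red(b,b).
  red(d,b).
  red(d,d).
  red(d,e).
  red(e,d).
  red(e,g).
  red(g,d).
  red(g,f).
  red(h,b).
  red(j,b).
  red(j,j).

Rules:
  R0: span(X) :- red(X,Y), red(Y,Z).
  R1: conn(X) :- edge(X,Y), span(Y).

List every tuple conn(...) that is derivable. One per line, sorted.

round 1: derive span(b) via R0 from red(b,b), red(b,b)
round 1: derive span(d) via R0 from red(d,b), red(b,b)
round 1: derive span(e) via R0 from red(e,d), red(d,b)
round 1: derive span(g) via R0 from red(g,d), red(d,b)
round 1: derive span(h) via R0 from red(h,b), red(b,b)
round 1: derive span(j) via R0 from red(j,b), red(b,b)
round 2: derive conn(a) via R1 from edge(a,b), span(b)
round 2: derive conn(h) via R1 from edge(h,e), span(e)
round 2: derive conn(j) via R1 from edge(j,h), span(h)

conn(a)
conn(h)
conn(j)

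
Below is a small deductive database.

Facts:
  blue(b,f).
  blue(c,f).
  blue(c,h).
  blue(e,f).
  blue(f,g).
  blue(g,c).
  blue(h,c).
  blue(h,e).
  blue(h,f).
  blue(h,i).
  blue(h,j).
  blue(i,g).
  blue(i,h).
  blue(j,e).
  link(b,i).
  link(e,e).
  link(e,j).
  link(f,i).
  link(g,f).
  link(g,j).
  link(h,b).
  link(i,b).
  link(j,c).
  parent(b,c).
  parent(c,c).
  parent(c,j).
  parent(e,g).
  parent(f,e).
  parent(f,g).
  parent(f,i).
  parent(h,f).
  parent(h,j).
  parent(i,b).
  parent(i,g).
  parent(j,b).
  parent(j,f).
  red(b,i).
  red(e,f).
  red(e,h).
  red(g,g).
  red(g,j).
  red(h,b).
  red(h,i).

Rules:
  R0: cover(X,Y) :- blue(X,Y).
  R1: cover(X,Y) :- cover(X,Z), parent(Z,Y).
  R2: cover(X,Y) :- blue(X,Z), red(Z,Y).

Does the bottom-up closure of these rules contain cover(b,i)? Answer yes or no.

round 1: derive cover(b,f) via R0 from blue(b,f)
round 1: derive cover(c,f) via R0 from blue(c,f)
round 1: derive cover(c,h) via R0 from blue(c,h)
round 1: derive cover(e,f) via R0 from blue(e,f)
round 1: derive cover(f,g) via R0 from blue(f,g)
round 1: derive cover(g,c) via R0 from blue(g,c)
round 1: derive cover(h,c) via R0 from blue(h,c)
round 1: derive cover(h,e) via R0 from blue(h,e)
round 1: derive cover(h,f) via R0 from blue(h,f)
round 1: derive cover(h,i) via R0 from blue(h,i)
round 1: derive cover(h,j) via R0 from blue(h,j)
round 1: derive cover(i,g) via R0 from blue(i,g)
round 1: derive cover(i,h) via R0 from blue(i,h)
round 1: derive cover(j,e) via R0 from blue(j,e)
round 1: derive cover(c,b) via R2 from blue(c,h), red(h,b)
round 1: derive cover(c,i) via R2 from blue(c,h), red(h,i)
round 1: derive cover(f,j) via R2 from blue(f,g), red(g,j)
round 1: derive cover(h,h) via R2 from blue(h,e), red(e,h)
round 1: derive cover(i,b) via R2 from blue(i,h), red(h,b)
round 1: derive cover(i,i) via R2 from blue(i,h), red(h,i)
round 1: derive cover(i,j) via R2 from blue(i,g), red(g,j)
round 1: derive cover(j,f) via R2 from blue(j,e), red(e,f)
round 1: derive cover(j,h) via R2 from blue(j,e), red(e,h)
round 2: derive cover(b,e) via R1 from cover(b,f), parent(f,e)
round 2: derive cover(b,g) via R1 from cover(b,f), parent(f,g)
round 2: derive cover(b,i) via R1 from cover(b,f), parent(f,i)
round 2: derive cover(c,c) via R1 from cover(c,b), parent(b,c)
round 2: derive cover(c,e) via R1 from cover(c,f), parent(f,e)
round 2: derive cover(c,g) via R1 from cover(c,f), parent(f,g)
round 2: derive cover(c,j) via R1 from cover(c,h), parent(h,j)
round 2: derive cover(e,e) via R1 from cover(e,f), parent(f,e)
round 2: derive cover(e,g) via R1 from cover(e,f), parent(f,g)
round 2: derive cover(e,i) via R1 from cover(e,f), parent(f,i)
round 2: derive cover(f,b) via R1 from cover(f,j), parent(j,b)
round 2: derive cover(f,f) via R1 from cover(f,j), parent(j,f)
round 2: derive cover(g,j) via R1 from cover(g,c), parent(c,j)
round 2: derive cover(h,b) via R1 from cover(h,i), parent(i,b)
round 2: derive cover(h,g) via R1 from cover(h,e), parent(e,g)
round 2: derive cover(i,c) via R1 from cover(i,b), parent(b,c)
round 2: derive cover(i,f) via R1 from cover(i,h), parent(h,f)
round 2: derive cover(j,g) via R1 from cover(j,e), parent(e,g)
round 2: derive cover(j,i) via R1 from cover(j,f), parent(f,i)
round 2: derive cover(j,j) via R1 from cover(j,h), parent(h,j)
round 3: derive cover(b,b) via R1 from cover(b,i), parent(i,b)
round 3: derive cover(e,b) via R1 from cover(e,i), parent(i,b)
round 3: derive cover(f,c) via R1 from cover(f,b), parent(b,c)
round 3: derive cover(f,e) via R1 from cover(f,f), parent(f,e)
round 3: derive cover(f,i) via R1 from cover(f,f), parent(f,i)
round 3: derive cover(g,b) via R1 from cover(g,j), parent(j,b)
round 3: derive cover(g,f) via R1 from cover(g,j), parent(j,f)
round 3: derive cover(i,e) via R1 from cover(i,f), parent(f,e)
round 3: derive cover(j,b) via R1 from cover(j,i), parent(i,b)
round 4: derive cover(b,c) via R1 from cover(b,b), parent(b,c)
round 4: derive cover(e,c) via R1 from cover(e,b), parent(b,c)
round 4: derive cover(g,e) via R1 from cover(g,f), parent(f,e)
round 4: derive cover(g,g) via R1 from cover(g,f), parent(f,g)
round 4: derive cover(g,i) via R1 from cover(g,f), parent(f,i)
round 4: derive cover(j,c) via R1 from cover(j,b), parent(b,c)
round 5: derive cover(b,j) via R1 from cover(b,c), parent(c,j)
round 5: derive cover(e,j) via R1 from cover(e,c), parent(c,j)

yes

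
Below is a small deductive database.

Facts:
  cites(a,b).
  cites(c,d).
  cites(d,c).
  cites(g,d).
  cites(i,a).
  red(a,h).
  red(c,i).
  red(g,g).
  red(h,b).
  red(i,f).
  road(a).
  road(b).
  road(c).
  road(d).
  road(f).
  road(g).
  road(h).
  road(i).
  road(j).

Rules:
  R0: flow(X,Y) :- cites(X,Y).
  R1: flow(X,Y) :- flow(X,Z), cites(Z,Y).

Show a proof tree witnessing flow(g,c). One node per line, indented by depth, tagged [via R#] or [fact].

round 1: derive flow(a,b) via R0 from cites(a,b)
round 1: derive flow(c,d) via R0 from cites(c,d)
round 1: derive flow(d,c) via R0 from cites(d,c)
round 1: derive flow(g,d) via R0 from cites(g,d)
round 1: derive flow(i,a) via R0 from cites(i,a)
round 2: derive flow(c,c) via R1 from flow(c,d), cites(d,c)
round 2: derive flow(d,d) via R1 from flow(d,c), cites(c,d)
round 2: derive flow(g,c) via R1 from flow(g,d), cites(d,c)
round 2: derive flow(i,b) via R1 from flow(i,a), cites(a,b)

flow(g,c)  [via R1]
  flow(g,d)  [via R0]
    cites(g,d)  [fact]
  cites(d,c)  [fact]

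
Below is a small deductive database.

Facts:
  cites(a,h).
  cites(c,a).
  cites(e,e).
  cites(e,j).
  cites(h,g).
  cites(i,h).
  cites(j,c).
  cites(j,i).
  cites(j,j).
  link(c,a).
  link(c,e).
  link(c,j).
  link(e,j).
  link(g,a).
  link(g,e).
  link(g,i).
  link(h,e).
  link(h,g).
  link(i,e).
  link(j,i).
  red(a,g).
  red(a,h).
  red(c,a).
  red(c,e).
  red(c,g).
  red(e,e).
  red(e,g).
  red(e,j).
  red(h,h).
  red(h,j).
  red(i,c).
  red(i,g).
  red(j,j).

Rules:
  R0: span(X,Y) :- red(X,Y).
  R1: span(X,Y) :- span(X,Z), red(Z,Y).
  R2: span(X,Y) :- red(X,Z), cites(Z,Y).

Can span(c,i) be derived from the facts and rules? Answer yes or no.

no

round 1: derive span(a,g) via R0 from red(a,g)
round 1: derive span(a,h) via R0 from red(a,h)
round 1: derive span(c,a) via R0 from red(c,a)
round 1: derive span(c,e) via R0 from red(c,e)
round 1: derive span(c,g) via R0 from red(c,g)
round 1: derive span(e,e) via R0 from red(e,e)
round 1: derive span(e,g) via R0 from red(e,g)
round 1: derive span(e,j) via R0 from red(e,j)
round 1: derive span(h,h) via R0 from red(h,h)
round 1: derive span(h,j) via R0 from red(h,j)
round 1: derive span(i,c) via R0 from red(i,c)
round 1: derive span(i,g) via R0 from red(i,g)
round 1: derive span(j,j) via R0 from red(j,j)
round 1: derive span(c,h) via R2 from red(c,a), cites(a,h)
round 1: derive span(c,j) via R2 from red(c,e), cites(e,j)
round 1: derive span(e,c) via R2 from red(e,j), cites(j,c)
round 1: derive span(e,i) via R2 from red(e,j), cites(j,i)
round 1: derive span(h,c) via R2 from red(h,j), cites(j,c)
round 1: derive span(h,g) via R2 from red(h,h), cites(h,g)
round 1: derive span(h,i) via R2 from red(h,j), cites(j,i)
round 1: derive span(i,a) via R2 from red(i,c), cites(c,a)
round 1: derive span(j,c) via R2 from red(j,j), cites(j,c)
round 1: derive span(j,i) via R2 from red(j,j), cites(j,i)
round 2: derive span(a,j) via R1 from span(a,h), red(h,j)
round 2: derive span(e,a) via R1 from span(e,c), red(c,a)
round 2: derive span(h,a) via R1 from span(h,c), red(c,a)
round 2: derive span(h,e) via R1 from span(h,c), red(c,e)
round 2: derive span(i,e) via R1 from span(i,c), red(c,e)
round 2: derive span(i,h) via R1 from span(i,a), red(a,h)
round 2: derive span(j,a) via R1 from span(j,c), red(c,a)
round 2: derive span(j,e) via R1 from span(j,c), red(c,e)
round 2: derive span(j,g) via R1 from span(j,c), red(c,g)
round 3: derive span(e,h) via R1 from span(e,a), red(a,h)
round 3: derive span(i,j) via R1 from span(i,e), red(e,j)
round 3: derive span(j,h) via R1 from span(j,a), red(a,h)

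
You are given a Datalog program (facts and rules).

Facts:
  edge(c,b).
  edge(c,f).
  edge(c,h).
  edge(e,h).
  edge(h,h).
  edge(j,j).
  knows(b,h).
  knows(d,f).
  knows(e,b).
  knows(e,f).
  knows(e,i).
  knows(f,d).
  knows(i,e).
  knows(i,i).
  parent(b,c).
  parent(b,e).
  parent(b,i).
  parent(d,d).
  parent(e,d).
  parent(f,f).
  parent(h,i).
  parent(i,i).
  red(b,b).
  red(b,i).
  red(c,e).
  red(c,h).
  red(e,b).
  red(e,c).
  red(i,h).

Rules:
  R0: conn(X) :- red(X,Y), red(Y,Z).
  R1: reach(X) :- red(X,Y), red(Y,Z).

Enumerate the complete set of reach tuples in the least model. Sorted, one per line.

reach(b)
reach(c)
reach(e)

round 1: derive reach(b) via R1 from red(b,b), red(b,b)
round 1: derive reach(c) via R1 from red(c,e), red(e,b)
round 1: derive reach(e) via R1 from red(e,b), red(b,b)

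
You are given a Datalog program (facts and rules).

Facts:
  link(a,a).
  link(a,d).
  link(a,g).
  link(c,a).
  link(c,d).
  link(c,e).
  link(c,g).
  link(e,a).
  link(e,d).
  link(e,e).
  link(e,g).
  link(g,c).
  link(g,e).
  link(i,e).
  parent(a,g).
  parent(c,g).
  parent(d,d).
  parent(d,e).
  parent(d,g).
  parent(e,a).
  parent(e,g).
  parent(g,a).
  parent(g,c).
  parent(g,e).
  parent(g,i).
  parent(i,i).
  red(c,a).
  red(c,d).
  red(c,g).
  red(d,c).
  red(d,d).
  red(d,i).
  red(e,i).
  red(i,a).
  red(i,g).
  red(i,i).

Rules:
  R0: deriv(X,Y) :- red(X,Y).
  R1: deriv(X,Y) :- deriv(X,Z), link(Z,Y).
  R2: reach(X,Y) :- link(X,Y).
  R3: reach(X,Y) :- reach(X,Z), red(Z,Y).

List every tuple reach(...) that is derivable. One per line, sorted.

round 1: derive reach(a,a) via R2 from link(a,a)
round 1: derive reach(a,d) via R2 from link(a,d)
round 1: derive reach(a,g) via R2 from link(a,g)
round 1: derive reach(c,a) via R2 from link(c,a)
round 1: derive reach(c,d) via R2 from link(c,d)
round 1: derive reach(c,e) via R2 from link(c,e)
round 1: derive reach(c,g) via R2 from link(c,g)
round 1: derive reach(e,a) via R2 from link(e,a)
round 1: derive reach(e,d) via R2 from link(e,d)
round 1: derive reach(e,e) via R2 from link(e,e)
round 1: derive reach(e,g) via R2 from link(e,g)
round 1: derive reach(g,c) via R2 from link(g,c)
round 1: derive reach(g,e) via R2 from link(g,e)
round 1: derive reach(i,e) via R2 from link(i,e)
round 2: derive reach(a,c) via R3 from reach(a,d), red(d,c)
round 2: derive reach(a,i) via R3 from reach(a,d), red(d,i)
round 2: derive reach(c,c) via R3 from reach(c,d), red(d,c)
round 2: derive reach(c,i) via R3 from reach(c,d), red(d,i)
round 2: derive reach(e,c) via R3 from reach(e,d), red(d,c)
round 2: derive reach(e,i) via R3 from reach(e,d), red(d,i)
round 2: derive reach(g,a) via R3 from reach(g,c), red(c,a)
round 2: derive reach(g,d) via R3 from reach(g,c), red(c,d)
round 2: derive reach(g,g) via R3 from reach(g,c), red(c,g)
round 2: derive reach(g,i) via R3 from reach(g,e), red(e,i)
round 2: derive reach(i,i) via R3 from reach(i,e), red(e,i)
round 3: derive reach(i,a) via R3 from reach(i,i), red(i,a)
round 3: derive reach(i,g) via R3 from reach(i,i), red(i,g)

reach(a,a)
reach(a,c)
reach(a,d)
reach(a,g)
reach(a,i)
reach(c,a)
reach(c,c)
reach(c,d)
reach(c,e)
reach(c,g)
reach(c,i)
reach(e,a)
reach(e,c)
reach(e,d)
reach(e,e)
reach(e,g)
reach(e,i)
reach(g,a)
reach(g,c)
reach(g,d)
reach(g,e)
reach(g,g)
reach(g,i)
reach(i,a)
reach(i,e)
reach(i,g)
reach(i,i)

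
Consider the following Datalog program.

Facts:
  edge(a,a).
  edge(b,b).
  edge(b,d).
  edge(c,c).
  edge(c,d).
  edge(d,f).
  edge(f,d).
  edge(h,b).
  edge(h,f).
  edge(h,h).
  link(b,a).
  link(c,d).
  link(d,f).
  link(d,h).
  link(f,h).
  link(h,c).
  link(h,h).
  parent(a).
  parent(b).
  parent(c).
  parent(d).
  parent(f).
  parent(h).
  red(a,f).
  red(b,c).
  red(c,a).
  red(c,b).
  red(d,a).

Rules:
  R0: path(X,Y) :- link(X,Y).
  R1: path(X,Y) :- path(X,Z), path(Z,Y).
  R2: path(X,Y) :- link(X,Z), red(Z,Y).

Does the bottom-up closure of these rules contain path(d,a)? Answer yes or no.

yes

round 1: derive path(b,a) via R0 from link(b,a)
round 1: derive path(c,d) via R0 from link(c,d)
round 1: derive path(d,f) via R0 from link(d,f)
round 1: derive path(d,h) via R0 from link(d,h)
round 1: derive path(f,h) via R0 from link(f,h)
round 1: derive path(h,c) via R0 from link(h,c)
round 1: derive path(h,h) via R0 from link(h,h)
round 1: derive path(b,f) via R2 from link(b,a), red(a,f)
round 1: derive path(c,a) via R2 from link(c,d), red(d,a)
round 1: derive path(h,a) via R2 from link(h,c), red(c,a)
round 1: derive path(h,b) via R2 from link(h,c), red(c,b)
round 2: derive path(b,h) via R1 from path(b,f), path(f,h)
round 2: derive path(c,f) via R1 from path(c,d), path(d,f)
round 2: derive path(c,h) via R1 from path(c,d), path(d,h)
round 2: derive path(d,a) via R1 from path(d,h), path(h,a)
round 2: derive path(d,b) via R1 from path(d,h), path(h,b)
round 2: derive path(d,c) via R1 from path(d,h), path(h,c)
round 2: derive path(f,a) via R1 from path(f,h), path(h,a)
round 2: derive path(f,b) via R1 from path(f,h), path(h,b)
round 2: derive path(f,c) via R1 from path(f,h), path(h,c)
round 2: derive path(h,d) via R1 from path(h,c), path(c,d)
round 2: derive path(h,f) via R1 from path(h,b), path(b,f)
round 3: derive path(b,b) via R1 from path(b,f), path(f,b)
round 3: derive path(b,c) via R1 from path(b,f), path(f,c)
round 3: derive path(b,d) via R1 from path(b,h), path(h,d)
round 3: derive path(c,b) via R1 from path(c,d), path(d,b)
round 3: derive path(c,c) via R1 from path(c,d), path(d,c)
round 3: derive path(d,d) via R1 from path(d,c), path(c,d)
round 3: derive path(f,d) via R1 from path(f,c), path(c,d)
round 3: derive path(f,f) via R1 from path(f,b), path(b,f)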